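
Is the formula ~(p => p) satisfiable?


Check all 2 assignments over {p}:
p | φ
-----
False | False
True | False
No assignment makes the formula true.

Unsatisfiable.


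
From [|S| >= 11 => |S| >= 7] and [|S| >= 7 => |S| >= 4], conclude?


Hypothetical syllogism: from (P → Q) and (Q → R), infer (P → R).
Chain the two implications through the shared middle term '|S| >= 7'.

|S| >= 11 => |S| >= 4


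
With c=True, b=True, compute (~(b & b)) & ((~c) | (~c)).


Substitute c=True, b=True:
b & b = True & True = True
~(b & b) = False
~c = False
~c = False
(~c) | (~c) = False | False = False
(~(b & b)) & ((~c) | (~c)) = False & False = False

False


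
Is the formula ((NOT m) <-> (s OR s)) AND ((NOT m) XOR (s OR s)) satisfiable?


Check all 4 assignments over {m, s}:
m | s | φ
---------
F | F | F
T | F | F
F | T | F
T | T | F
No assignment makes the formula true.

Unsatisfiable.


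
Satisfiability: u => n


Search for a satisfying assignment over {n, u}.
Try n=False, u=False: the formula evaluates to True.
A satisfying assignment exists.

Satisfiable.


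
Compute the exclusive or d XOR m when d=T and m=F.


Exclusive or is true when exactly one operand is true.
Substitute: d=T, m=F.
T XOR F evaluates to T.

T


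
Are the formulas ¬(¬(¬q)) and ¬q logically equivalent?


Compare truth tables:
q | φ | ψ
---------
F | T | T
T | F | F
The columns φ and ψ agree on every row.

Yes, they are logically equivalent.


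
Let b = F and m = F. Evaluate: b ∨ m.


Disjunction is false only when both operands are false.
Substitute: b=F, m=F.
F ∨ F evaluates to F.

F


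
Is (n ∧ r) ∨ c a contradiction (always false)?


Truth table over {c, n, r}:
c | n | r | φ
-------------
F | F | F | F
T | F | F | T
F | T | F | F
T | T | F | T
F | F | T | F
T | F | T | T
F | T | T | T
T | T | T | T
Satisfying assignment at row 2: c=T, n=F, r=F gives T.

No, it is not a contradiction.


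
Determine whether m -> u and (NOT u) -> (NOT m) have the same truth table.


Compare truth tables:
m | u | φ | ψ
-------------
F | F | T | T
T | F | F | F
F | T | T | T
T | T | T | T
The columns φ and ψ agree on every row.

Yes, they are logically equivalent.


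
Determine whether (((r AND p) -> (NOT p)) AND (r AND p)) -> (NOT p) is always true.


Build the truth table over {p, r}:
p | r | φ
---------
F | F | T
T | F | T
F | T | T
T | T | T
Every row evaluates to true.

Yes, it is a tautology.


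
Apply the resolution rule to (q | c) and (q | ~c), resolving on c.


The clauses contain complementary literals c and ~c.
Resolution eliminates this pair and disjoins the remaining literals (merging duplicates).

q


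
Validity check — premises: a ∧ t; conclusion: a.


This matches the form of conjunction elimination: the conclusion follows in every model of the premises.

Valid.


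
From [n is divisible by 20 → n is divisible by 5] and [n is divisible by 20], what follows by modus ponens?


Modus ponens: from (P → Q) and P, infer Q.
P = 'n is divisible by 20' is asserted, and P → Q holds, so Q follows.

n is divisible by 5.


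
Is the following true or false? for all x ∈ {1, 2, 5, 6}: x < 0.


Evaluate the predicate on each element: 1:F, 2:F, 5:F, 6:F.
Counterexample x = 1 fails the predicate.

F


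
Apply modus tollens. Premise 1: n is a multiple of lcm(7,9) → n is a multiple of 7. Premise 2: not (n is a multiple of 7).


Modus tollens: from (P → Q) and ¬Q, infer ¬P.
Q = 'n is a multiple of 7' is denied; since P → Q, P must also fail.

Not (n is a multiple of lcm(7,9)).


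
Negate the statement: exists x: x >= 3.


¬(forall x: φ) = exists x: ¬φ, and ¬(exists x: φ) = forall x: ¬φ.
Apply to the existential statement.

forall x: ~(x >= 3)


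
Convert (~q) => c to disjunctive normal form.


Step 1: Rewrite (¬q) → c as ¬(¬q) ∨ c.
Step 2: Eliminate any double negations (¬¬X = X).

q | c


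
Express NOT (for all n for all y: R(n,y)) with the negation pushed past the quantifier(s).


Negation flips each quantifier (∀↔∃) and negates the inner predicate.
¬(for all n for all y: φ) = there exists n there exists y: ¬φ.

there exists n there exists y: NOT(R(n,y))


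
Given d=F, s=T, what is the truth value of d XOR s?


Exclusive or is true when exactly one operand is true.
Substitute: d=F, s=T.
F XOR T evaluates to T.

T


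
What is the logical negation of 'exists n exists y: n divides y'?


Negation flips each quantifier (∀↔∃) and negates the inner predicate.
¬(exists n exists y: φ) = forall n forall y: ¬φ.

forall n forall y: ~(n divides y)


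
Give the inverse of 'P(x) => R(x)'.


The inverse of (P → Q) is (¬P → ¬Q). It is equivalent to the converse, not to the original.
Here P = 'P(x)' and Q = 'R(x)'.

If not (P(x)), then not (R(x)).


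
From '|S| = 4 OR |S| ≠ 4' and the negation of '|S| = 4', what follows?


Disjunctive syllogism: from (P ∨ Q) and ¬P, infer Q.
One disjunct, '|S| = 4', is ruled out; the other must hold.

|S| ≠ 4


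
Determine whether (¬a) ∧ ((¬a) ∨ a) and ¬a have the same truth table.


Compare truth tables:
a | φ | ψ
---------
F | T | T
T | F | F
The columns φ and ψ agree on every row.

Yes, they are logically equivalent.


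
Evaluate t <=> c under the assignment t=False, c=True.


Substitute t=False, c=True:
t <=> c = False <=> True = False

False


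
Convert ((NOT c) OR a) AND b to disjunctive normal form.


Step 1: Distribute ∧ over ∨: ((¬c) ∨ a) ∧ b = ((¬c) ∧ b) ∨ (a ∧ b).

((NOT c) AND b) OR (a AND b)


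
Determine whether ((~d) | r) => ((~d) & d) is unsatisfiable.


Truth table over {d, r}:
d | r | φ
---------
False | False | False
True | False | True
False | True | False
True | True | False
Satisfying assignment at row 2: d=True, r=False gives True.

No, it is not a contradiction.


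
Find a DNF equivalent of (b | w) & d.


Step 1: Distribute ∧ over ∨: (b ∨ w) ∧ d = (b ∧ d) ∨ (w ∧ d).

(b & d) | (w & d)


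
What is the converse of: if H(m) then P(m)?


The converse of (P → Q) is (Q → P). It is not in general equivalent to the original.
Here P = 'H(m)' and Q = 'P(m)'.

If P(m), then H(m).


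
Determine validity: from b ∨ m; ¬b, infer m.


This matches the form of disjunctive syllogism: the conclusion follows in every model of the premises.

Valid.


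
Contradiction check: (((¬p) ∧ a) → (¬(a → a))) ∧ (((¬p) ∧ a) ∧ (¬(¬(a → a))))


Truth table over {a, p}:
a | p | φ
---------
F | F | F
T | F | F
F | T | F
T | T | F
Every row is false.

Yes, it is a contradiction.


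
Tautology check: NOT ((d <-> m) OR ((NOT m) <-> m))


Build the truth table over {d, m}:
d | m | φ
---------
F | F | F
T | F | T
F | T | T
T | T | F
Counterexample at row 1: with d=F, m=F, the formula is F.

No, it is not a tautology.


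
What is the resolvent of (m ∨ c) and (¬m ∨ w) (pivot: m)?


The clauses contain complementary literals m and ¬m.
Resolution eliminates this pair and disjoins the remaining literals (merging duplicates).

(c ∨ w)


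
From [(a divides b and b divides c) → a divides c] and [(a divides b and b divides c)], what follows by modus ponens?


Modus ponens: from (P → Q) and P, infer Q.
P = '(a divides b and b divides c)' is asserted, and P → Q holds, so Q follows.

a divides c.


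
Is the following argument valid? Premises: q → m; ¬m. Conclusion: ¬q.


This matches the form of modus tollens: the conclusion follows in every model of the premises.

Valid.


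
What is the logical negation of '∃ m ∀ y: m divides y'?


Negation flips each quantifier (∀↔∃) and negates the inner predicate.
¬(∃ m ∀ y: φ) = ∀ m ∃ y: ¬φ.

∀ m ∃ y: ¬(m divides y)


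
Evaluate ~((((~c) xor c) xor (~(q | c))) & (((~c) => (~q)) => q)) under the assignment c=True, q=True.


Substitute c=True, q=True:
… (earlier sub-steps elided)
(~c) xor c = False xor True = True
q | c = True | True = True
~(q | c) = False
((~c) xor c) xor (~(q | c)) = True xor False = True
~c = False
~q = False
(~c) => (~q) = False => False = True
((~c) => (~q)) => q = True => True = True
(((~c) xor c) xor (~(q | c))) & (((~c) => (~q)) => q) = True & True = True
~((((~c) xor c) xor (~(q | c))) & (((~c) => (~q)) => q)) = False

False


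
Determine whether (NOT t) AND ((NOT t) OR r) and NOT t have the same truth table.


Compare truth tables:
r | t | φ | ψ
-------------
F | F | T | T
T | F | T | T
F | T | F | F
T | T | F | F
The columns φ and ψ agree on every row.

Yes, they are logically equivalent.


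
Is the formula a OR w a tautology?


Build the truth table over {a, w}:
a | w | φ
---------
F | F | F
T | F | T
F | T | T
T | T | T
Counterexample at row 1: with a=F, w=F, the formula is F.

No, it is not a tautology.


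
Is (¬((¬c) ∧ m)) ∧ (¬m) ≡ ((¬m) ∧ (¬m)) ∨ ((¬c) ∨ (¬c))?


Compare truth tables:
c | m | φ | ψ
-------------
F | F | T | T
T | F | T | T
F | T | F | T
T | T | F | F
They differ at row 3 (c=F, m=T): φ=F but ψ=T.

No, they are not logically equivalent.


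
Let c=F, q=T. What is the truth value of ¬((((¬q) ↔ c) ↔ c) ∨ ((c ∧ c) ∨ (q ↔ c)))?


Substitute c=F, q=T:
¬q = F
(¬q) ↔ c = F ↔ F = T
((¬q) ↔ c) ↔ c = T ↔ F = F
c ∧ c = F ∧ F = F
q ↔ c = T ↔ F = F
(c ∧ c) ∨ (q ↔ c) = F ∨ F = F
(((¬q) ↔ c) ↔ c) ∨ ((c ∧ c) ∨ (q ↔ c)) = F ∨ F = F
¬((((¬q) ↔ c) ↔ c) ∨ ((c ∧ c) ∨ (q ↔ c))) = T

T


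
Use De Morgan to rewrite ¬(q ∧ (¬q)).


De Morgan: the negation of a conjunction is the disjunction of the negations.
Distribute ¬ across ∧, flipping it to ∨, and negate each literal.

(¬q) ∨ q


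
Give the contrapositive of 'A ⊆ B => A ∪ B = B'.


The contrapositive of (P → Q) is (¬Q → ¬P); it is logically equivalent to the original.
Here P = 'A ⊆ B' and Q = 'A ∪ B = B'.

If not (A ∪ B = B), then not (A ⊆ B).


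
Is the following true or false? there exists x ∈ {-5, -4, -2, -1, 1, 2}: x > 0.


Evaluate the predicate on each element: -5:F, -4:F, -2:F, -1:F, 1:T, 2:T.
Witness x = 1 satisfies the predicate.

T


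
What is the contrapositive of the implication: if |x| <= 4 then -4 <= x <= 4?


The contrapositive of (P → Q) is (¬Q → ¬P); it is logically equivalent to the original.
Here P = '|x| <= 4' and Q = '-4 <= x <= 4'.

If not (-4 <= x <= 4), then not (|x| <= 4).


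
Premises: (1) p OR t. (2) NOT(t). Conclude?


Disjunctive syllogism: from (P ∨ Q) and ¬P, infer Q.
One disjunct, 't', is ruled out; the other must hold.

p


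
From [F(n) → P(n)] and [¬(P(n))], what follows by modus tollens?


Modus tollens: from (P → Q) and ¬Q, infer ¬P.
Q = 'P(n)' is denied; since P → Q, P must also fail.

Not (F(n)).


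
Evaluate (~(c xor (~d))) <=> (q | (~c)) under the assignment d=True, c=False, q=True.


Substitute d=True, c=False, q=True:
~d = False
c xor (~d) = False xor False = False
~(c xor (~d)) = True
~c = True
q | (~c) = True | True = True
(~(c xor (~d))) <=> (q | (~c)) = True <=> True = True

True


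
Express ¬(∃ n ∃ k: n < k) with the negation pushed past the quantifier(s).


Negation flips each quantifier (∀↔∃) and negates the inner predicate.
¬(∃ n ∃ k: φ) = ∀ n ∀ k: ¬φ.

∀ n ∀ k: ¬(n < k)


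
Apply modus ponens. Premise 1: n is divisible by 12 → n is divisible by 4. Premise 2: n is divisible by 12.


Modus ponens: from (P → Q) and P, infer Q.
P = 'n is divisible by 12' is asserted, and P → Q holds, so Q follows.

n is divisible by 4.


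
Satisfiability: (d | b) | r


Search for a satisfying assignment over {b, d, r}.
Try b=True, d=False, r=False: the formula evaluates to True.
A satisfying assignment exists.

Satisfiable.


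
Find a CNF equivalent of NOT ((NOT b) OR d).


Step 1: Apply De Morgan: ¬((¬b) ∨ d) = ¬(¬b) ∧ ¬d.
Step 2: Eliminate any double negations (¬¬X = X).

b AND (NOT d)


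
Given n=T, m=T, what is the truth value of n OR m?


Disjunction is false only when both operands are false.
Substitute: n=T, m=T.
T OR T evaluates to T.

T


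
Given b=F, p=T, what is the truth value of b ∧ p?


Conjunction is true only when both operands are true.
Substitute: b=F, p=T.
F ∧ T evaluates to F.

F


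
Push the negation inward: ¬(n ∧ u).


De Morgan: the negation of a conjunction is the disjunction of the negations.
Distribute ¬ across ∧, flipping it to ∨, and negate each literal.

(¬n) ∨ (¬u)


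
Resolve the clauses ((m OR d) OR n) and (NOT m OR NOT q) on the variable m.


The clauses contain complementary literals m and NOTm.
Resolution eliminates this pair and disjoins the remaining literals (merging duplicates).

((n OR d) OR NOT q)


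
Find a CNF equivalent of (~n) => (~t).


Step 1: Rewrite (¬n) → (¬t) as ¬(¬n) ∨ (¬t).
Step 2: Eliminate any double negations (¬¬X = X).

n | (~t)


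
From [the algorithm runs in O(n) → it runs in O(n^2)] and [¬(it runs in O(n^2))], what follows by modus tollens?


Modus tollens: from (P → Q) and ¬Q, infer ¬P.
Q = 'it runs in O(n^2)' is denied; since P → Q, P must also fail.

Not (the algorithm runs in O(n)).


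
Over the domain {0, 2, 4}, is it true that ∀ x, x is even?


Evaluate the predicate on each element: 0:T, 2:T, 4:T.
Every element satisfies the predicate.

T


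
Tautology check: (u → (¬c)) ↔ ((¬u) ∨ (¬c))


Build the truth table over {c, u}:
c | u | φ
---------
F | F | T
T | F | T
F | T | T
T | T | T
Every row evaluates to true.

Yes, it is a tautology.


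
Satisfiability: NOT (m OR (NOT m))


Check all 2 assignments over {m}:
m | φ
-----
F | F
T | F
No assignment makes the formula true.

Unsatisfiable.


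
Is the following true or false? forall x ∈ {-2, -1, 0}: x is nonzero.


Evaluate the predicate on each element: -2:True, -1:True, 0:False.
Counterexample x = 0 fails the predicate.

False


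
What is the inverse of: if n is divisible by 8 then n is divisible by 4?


The inverse of (P → Q) is (¬P → ¬Q). It is equivalent to the converse, not to the original.
Here P = 'n is divisible by 8' and Q = 'n is divisible by 4'.

If not (n is divisible by 8), then not (n is divisible by 4).


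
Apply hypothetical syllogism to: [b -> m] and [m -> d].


Hypothetical syllogism: from (P → Q) and (Q → R), infer (P → R).
Chain the two implications through the shared middle term 'm'.

b -> d


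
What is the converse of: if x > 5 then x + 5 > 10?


The converse of (P → Q) is (Q → P). It is not in general equivalent to the original.
Here P = 'x > 5' and Q = 'x + 5 > 10'.

If x + 5 > 10, then x > 5.


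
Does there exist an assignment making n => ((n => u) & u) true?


Search for a satisfying assignment over {n, u}.
Try n=False, u=False: the formula evaluates to True.
A satisfying assignment exists.

Satisfiable.


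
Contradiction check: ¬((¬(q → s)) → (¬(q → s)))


Truth table over {q, s}:
q | s | φ
---------
F | F | F
T | F | F
F | T | F
T | T | F
Every row is false.

Yes, it is a contradiction.


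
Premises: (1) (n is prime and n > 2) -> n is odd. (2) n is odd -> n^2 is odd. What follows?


Hypothetical syllogism: from (P → Q) and (Q → R), infer (P → R).
Chain the two implications through the shared middle term 'n is odd'.

(n is prime and n > 2) -> n^2 is odd


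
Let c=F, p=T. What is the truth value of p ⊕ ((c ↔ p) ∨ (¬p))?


Substitute c=F, p=T:
c ↔ p = F ↔ T = F
¬p = F
(c ↔ p) ∨ (¬p) = F ∨ F = F
p ⊕ ((c ↔ p) ∨ (¬p)) = T ⊕ F = T

T


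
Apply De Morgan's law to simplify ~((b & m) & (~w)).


De Morgan: the negation of a conjunction is the disjunction of the negations.
Distribute ~ across &, flipping it to |, and negate each literal.

((~b) | (~m)) | w


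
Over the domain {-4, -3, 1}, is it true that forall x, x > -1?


Evaluate the predicate on each element: -4:False, -3:False, 1:True.
Counterexample x = -4 fails the predicate.

False


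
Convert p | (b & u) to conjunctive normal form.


Step 1: Distribute ∨ over ∧: p ∨ (b ∧ u) = (p ∨ b) ∧ (p ∨ u).

(p | b) & (p | u)


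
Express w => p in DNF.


Step 1: Rewrite w → p as ¬w ∨ p.

(~w) | p


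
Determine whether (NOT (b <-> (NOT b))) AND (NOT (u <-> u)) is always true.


Build the truth table over {b, u}:
b | u | φ
---------
F | F | F
T | F | F
F | T | F
T | T | F
Counterexample at row 1: with b=F, u=F, the formula is F.

No, it is not a tautology.


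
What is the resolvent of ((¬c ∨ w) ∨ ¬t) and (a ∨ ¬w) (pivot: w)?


The clauses contain complementary literals w and ¬w.
Resolution eliminates this pair and disjoins the remaining literals (merging duplicates).

((¬c ∨ ¬t) ∨ a)


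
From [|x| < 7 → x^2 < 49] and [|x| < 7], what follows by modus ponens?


Modus ponens: from (P → Q) and P, infer Q.
P = '|x| < 7' is asserted, and P → Q holds, so Q follows.

x^2 < 49.


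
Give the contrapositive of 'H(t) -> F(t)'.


The contrapositive of (P → Q) is (¬Q → ¬P); it is logically equivalent to the original.
Here P = 'H(t)' and Q = 'F(t)'.

If not (F(t)), then not (H(t)).


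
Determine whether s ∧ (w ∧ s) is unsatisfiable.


Truth table over {s, w}:
s | w | φ
---------
F | F | F
T | F | F
F | T | F
T | T | T
Satisfying assignment at row 4: s=T, w=T gives T.

No, it is not a contradiction.


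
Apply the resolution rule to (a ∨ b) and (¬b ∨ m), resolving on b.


The clauses contain complementary literals b and ¬b.
Resolution eliminates this pair and disjoins the remaining literals (merging duplicates).

(a ∨ m)


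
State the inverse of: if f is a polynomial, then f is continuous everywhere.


The inverse of (P → Q) is (¬P → ¬Q). It is equivalent to the converse, not to the original.
Here P = 'f is a polynomial' and Q = 'f is continuous everywhere'.

If not (f is a polynomial), then not (f is continuous everywhere).


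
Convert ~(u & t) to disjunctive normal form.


Step 1: Apply De Morgan: ¬(u ∧ t) = ¬u ∨ ¬t.

(~u) | (~t)


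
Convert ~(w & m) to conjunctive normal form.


Step 1: Apply De Morgan: ¬(w ∧ m) = ¬w ∨ ¬m.

(~w) | (~m)


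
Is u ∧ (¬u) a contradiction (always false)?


Truth table over {u}:
u | φ
-----
F | F
T | F
Every row is false.

Yes, it is a contradiction.


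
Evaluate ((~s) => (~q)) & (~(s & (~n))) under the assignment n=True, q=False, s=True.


Substitute n=True, q=False, s=True:
~s = False
~q = True
(~s) => (~q) = False => True = True
~n = False
s & (~n) = True & False = False
~(s & (~n)) = True
((~s) => (~q)) & (~(s & (~n))) = True & True = True

True


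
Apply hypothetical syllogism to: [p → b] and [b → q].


Hypothetical syllogism: from (P → Q) and (Q → R), infer (P → R).
Chain the two implications through the shared middle term 'b'.

p → q


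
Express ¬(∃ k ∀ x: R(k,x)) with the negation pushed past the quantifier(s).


Negation flips each quantifier (∀↔∃) and negates the inner predicate.
¬(∃ k ∀ x: φ) = ∀ k ∃ x: ¬φ.

∀ k ∃ x: ¬(R(k,x))


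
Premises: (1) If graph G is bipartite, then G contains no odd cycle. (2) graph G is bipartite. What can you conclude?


Modus ponens: from (P → Q) and P, infer Q.
P = 'graph G is bipartite' is asserted, and P → Q holds, so Q follows.

G contains no odd cycle.


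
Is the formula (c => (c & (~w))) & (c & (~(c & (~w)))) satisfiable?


Check all 4 assignments over {c, w}:
c | w | φ
---------
False | False | False
True | False | False
False | True | False
True | True | False
No assignment makes the formula true.

Unsatisfiable.


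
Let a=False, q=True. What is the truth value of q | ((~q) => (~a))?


Substitute a=False, q=True:
~q = False
~a = True
(~q) => (~a) = False => True = True
q | ((~q) => (~a)) = True | True = True

True


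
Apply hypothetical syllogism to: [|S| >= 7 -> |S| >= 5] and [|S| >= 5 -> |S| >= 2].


Hypothetical syllogism: from (P → Q) and (Q → R), infer (P → R).
Chain the two implications through the shared middle term '|S| >= 5'.

|S| >= 7 -> |S| >= 2


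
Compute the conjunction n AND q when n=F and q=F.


Conjunction is true only when both operands are true.
Substitute: n=F, q=F.
F AND F evaluates to F.

F


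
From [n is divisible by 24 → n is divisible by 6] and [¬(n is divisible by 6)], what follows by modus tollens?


Modus tollens: from (P → Q) and ¬Q, infer ¬P.
Q = 'n is divisible by 6' is denied; since P → Q, P must also fail.

Not (n is divisible by 24).


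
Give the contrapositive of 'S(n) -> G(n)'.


The contrapositive of (P → Q) is (¬Q → ¬P); it is logically equivalent to the original.
Here P = 'S(n)' and Q = 'G(n)'.

If not (G(n)), then not (S(n)).


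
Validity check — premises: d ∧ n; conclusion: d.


This matches the form of conjunction elimination: the conclusion follows in every model of the premises.

Valid.


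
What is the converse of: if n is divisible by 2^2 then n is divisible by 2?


The converse of (P → Q) is (Q → P). It is not in general equivalent to the original.
Here P = 'n is divisible by 2^2' and Q = 'n is divisible by 2'.

If n is divisible by 2, then n is divisible by 2^2.


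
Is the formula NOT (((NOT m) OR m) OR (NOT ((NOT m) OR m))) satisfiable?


Check all 2 assignments over {m}:
m | φ
-----
F | F
T | F
No assignment makes the formula true.

Unsatisfiable.


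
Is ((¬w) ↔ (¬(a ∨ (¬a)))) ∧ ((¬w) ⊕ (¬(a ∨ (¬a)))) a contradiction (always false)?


Truth table over {a, w}:
a | w | φ
---------
F | F | F
T | F | F
F | T | F
T | T | F
Every row is false.

Yes, it is a contradiction.


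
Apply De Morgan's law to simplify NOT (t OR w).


De Morgan: the negation of a disjunction is the conjunction of the negations.
Distribute NOT across OR, flipping it to AND, and negate each literal.

(NOT t) AND (NOT w)


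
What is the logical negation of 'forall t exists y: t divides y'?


Negation flips each quantifier (∀↔∃) and negates the inner predicate.
¬(forall t exists y: φ) = exists t forall y: ¬φ.

exists t forall y: ~(t divides y)


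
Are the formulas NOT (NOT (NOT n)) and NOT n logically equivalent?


Compare truth tables:
n | φ | ψ
---------
F | T | T
T | F | F
The columns φ and ψ agree on every row.

Yes, they are logically equivalent.


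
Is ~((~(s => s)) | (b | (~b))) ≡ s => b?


Compare truth tables:
b | s | φ | ψ
-------------
False | False | False | True
True | False | False | True
False | True | False | False
True | True | False | True
They differ at row 1 (b=False, s=False): φ=False but ψ=True.

No, they are not logically equivalent.


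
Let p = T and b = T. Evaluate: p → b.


Implication is false only when antecedent is true and consequent is false.
Substitute: p=T, b=T.
T → T evaluates to T.

T


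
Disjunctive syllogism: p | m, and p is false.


Disjunctive syllogism: from (P ∨ Q) and ¬P, infer Q.
One disjunct, 'p', is ruled out; the other must hold.

m


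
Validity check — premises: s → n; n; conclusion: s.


This is affirming the consequent (fallacy). There exist truth assignments where the premises are all true but the conclusion is false.

Invalid.


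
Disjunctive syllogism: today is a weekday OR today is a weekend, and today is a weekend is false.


Disjunctive syllogism: from (P ∨ Q) and ¬P, infer Q.
One disjunct, 'today is a weekend', is ruled out; the other must hold.

today is a weekday


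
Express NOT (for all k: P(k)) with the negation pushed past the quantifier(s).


¬(for all x: φ) = there exists x: ¬φ, and ¬(there exists x: φ) = for all x: ¬φ.
Apply to the universal statement.

there exists k: NOT(P(k))


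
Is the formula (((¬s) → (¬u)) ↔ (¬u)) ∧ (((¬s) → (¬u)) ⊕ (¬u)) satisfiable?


Check all 4 assignments over {s, u}:
s | u | φ
---------
F | F | F
T | F | F
F | T | F
T | T | F
No assignment makes the formula true.

Unsatisfiable.


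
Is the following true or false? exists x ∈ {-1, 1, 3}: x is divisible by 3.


Evaluate the predicate on each element: -1:False, 1:False, 3:True.
Witness x = 3 satisfies the predicate.

True


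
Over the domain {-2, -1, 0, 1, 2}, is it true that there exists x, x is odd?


Evaluate the predicate on each element: -2:F, -1:T, 0:F, 1:T, 2:F.
Witness x = -1 satisfies the predicate.

T


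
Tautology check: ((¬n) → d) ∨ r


Build the truth table over {d, n, r}:
d | n | r | φ
-------------
F | F | F | F
T | F | F | T
F | T | F | T
T | T | F | T
F | F | T | T
T | F | T | T
F | T | T | T
T | T | T | T
Counterexample at row 1: with d=F, n=F, r=F, the formula is F.

No, it is not a tautology.


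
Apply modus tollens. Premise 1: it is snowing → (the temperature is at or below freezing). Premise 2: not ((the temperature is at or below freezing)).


Modus tollens: from (P → Q) and ¬Q, infer ¬P.
Q = '(the temperature is at or below freezing)' is denied; since P → Q, P must also fail.

Not (it is snowing).


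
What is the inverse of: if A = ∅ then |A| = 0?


The inverse of (P → Q) is (¬P → ¬Q). It is equivalent to the converse, not to the original.
Here P = 'A = ∅' and Q = '|A| = 0'.

If not (A = ∅), then not (|A| = 0).


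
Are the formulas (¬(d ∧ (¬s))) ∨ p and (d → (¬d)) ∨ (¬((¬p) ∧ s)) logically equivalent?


Compare truth tables:
d | p | s | φ | ψ
-----------------
F | F | F | T | T
T | F | F | F | T
F | T | F | T | T
T | T | F | T | T
F | F | T | T | T
T | F | T | T | F
F | T | T | T | T
T | T | T | T | T
They differ at row 2 (d=T, p=F, s=F): φ=F but ψ=T.

No, they are not logically equivalent.


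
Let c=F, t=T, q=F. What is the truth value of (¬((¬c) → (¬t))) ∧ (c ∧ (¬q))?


Substitute c=F, t=T, q=F:
¬c = T
¬t = F
(¬c) → (¬t) = T → F = F
¬((¬c) → (¬t)) = T
¬q = T
c ∧ (¬q) = F ∧ T = F
(¬((¬c) → (¬t))) ∧ (c ∧ (¬q)) = T ∧ F = F

F


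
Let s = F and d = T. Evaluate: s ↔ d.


Biconditional is true when both operands have the same truth value.
Substitute: s=F, d=T.
F ↔ T evaluates to F.

F


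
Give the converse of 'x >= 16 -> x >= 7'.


The converse of (P → Q) is (Q → P). It is not in general equivalent to the original.
Here P = 'x >= 16' and Q = 'x >= 7'.

If x >= 7, then x >= 16.


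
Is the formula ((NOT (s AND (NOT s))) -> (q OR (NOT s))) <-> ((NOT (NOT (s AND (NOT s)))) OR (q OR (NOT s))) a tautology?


Build the truth table over {q, s}:
q | s | φ
---------
F | F | T
T | F | T
F | T | T
T | T | T
Every row evaluates to true.

Yes, it is a tautology.


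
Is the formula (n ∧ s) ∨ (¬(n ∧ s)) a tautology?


Build the truth table over {n, s}:
n | s | φ
---------
F | F | T
T | F | T
F | T | T
T | T | T
Every row evaluates to true.

Yes, it is a tautology.


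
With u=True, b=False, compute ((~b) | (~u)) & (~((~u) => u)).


Substitute u=True, b=False:
~b = True
~u = False
(~b) | (~u) = True | False = True
~u = False
(~u) => u = False => True = True
~((~u) => u) = False
((~b) | (~u)) & (~((~u) => u)) = True & False = False

False


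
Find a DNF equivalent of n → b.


Step 1: Rewrite n → b as ¬n ∨ b.

(¬n) ∨ b


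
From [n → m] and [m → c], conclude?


Hypothetical syllogism: from (P → Q) and (Q → R), infer (P → R).
Chain the two implications through the shared middle term 'm'.

n → c


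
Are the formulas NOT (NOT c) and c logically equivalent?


Compare truth tables:
c | φ | ψ
---------
F | F | F
T | T | T
The columns φ and ψ agree on every row.

Yes, they are logically equivalent.


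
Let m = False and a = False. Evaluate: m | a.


Disjunction is false only when both operands are false.
Substitute: m=False, a=False.
False | False evaluates to False.

False


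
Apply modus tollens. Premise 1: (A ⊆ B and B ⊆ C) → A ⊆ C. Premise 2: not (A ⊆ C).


Modus tollens: from (P → Q) and ¬Q, infer ¬P.
Q = 'A ⊆ C' is denied; since P → Q, P must also fail.

Not ((A ⊆ B and B ⊆ C)).


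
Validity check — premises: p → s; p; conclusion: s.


This matches the form of modus ponens: the conclusion follows in every model of the premises.

Valid.


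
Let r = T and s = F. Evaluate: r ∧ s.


Conjunction is true only when both operands are true.
Substitute: r=T, s=F.
T ∧ F evaluates to F.

F


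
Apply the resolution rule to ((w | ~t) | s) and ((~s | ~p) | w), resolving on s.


The clauses contain complementary literals s and ~s.
Resolution eliminates this pair and disjoins the remaining literals (merging duplicates).

((w | ~t) | ~p)


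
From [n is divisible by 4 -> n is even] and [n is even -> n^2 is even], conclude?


Hypothetical syllogism: from (P → Q) and (Q → R), infer (P → R).
Chain the two implications through the shared middle term 'n is even'.

n is divisible by 4 -> n^2 is even


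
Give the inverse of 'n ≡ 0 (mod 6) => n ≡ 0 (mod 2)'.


The inverse of (P → Q) is (¬P → ¬Q). It is equivalent to the converse, not to the original.
Here P = 'n ≡ 0 (mod 6)' and Q = 'n ≡ 0 (mod 2)'.

If not (n ≡ 0 (mod 6)), then not (n ≡ 0 (mod 2)).


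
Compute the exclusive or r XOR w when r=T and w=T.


Exclusive or is true when exactly one operand is true.
Substitute: r=T, w=T.
T XOR T evaluates to F.

F


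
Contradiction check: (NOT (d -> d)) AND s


Truth table over {d, s}:
d | s | φ
---------
F | F | F
T | F | F
F | T | F
T | T | F
Every row is false.

Yes, it is a contradiction.


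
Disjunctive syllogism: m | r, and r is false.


Disjunctive syllogism: from (P ∨ Q) and ¬P, infer Q.
One disjunct, 'r', is ruled out; the other must hold.

m


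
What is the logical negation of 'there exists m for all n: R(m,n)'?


Negation flips each quantifier (∀↔∃) and negates the inner predicate.
¬(there exists m for all n: φ) = for all m there exists n: ¬φ.

for all m there exists n: NOT(R(m,n))


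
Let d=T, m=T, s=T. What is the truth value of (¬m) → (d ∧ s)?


Substitute d=T, m=T, s=T:
¬m = F
d ∧ s = T ∧ T = T
(¬m) → (d ∧ s) = F → T = T

T


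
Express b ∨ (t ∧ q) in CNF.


Step 1: Distribute ∨ over ∧: b ∨ (t ∧ q) = (b ∨ t) ∧ (b ∨ q).

(b ∨ t) ∧ (b ∨ q)


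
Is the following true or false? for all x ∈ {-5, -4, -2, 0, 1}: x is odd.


Evaluate the predicate on each element: -5:T, -4:F, -2:F, 0:F, 1:T.
Counterexample x = -4 fails the predicate.

F


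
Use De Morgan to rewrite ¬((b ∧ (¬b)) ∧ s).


De Morgan: the negation of a conjunction is the disjunction of the negations.
Distribute ¬ across ∧, flipping it to ∨, and negate each literal.

((¬b) ∨ b) ∨ (¬s)


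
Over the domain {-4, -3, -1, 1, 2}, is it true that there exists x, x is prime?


Evaluate the predicate on each element: -4:F, -3:F, -1:F, 1:F, 2:T.
Witness x = 2 satisfies the predicate.

T


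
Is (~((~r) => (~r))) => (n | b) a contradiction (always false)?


Truth table over {b, n, r}:
b | n | r | φ
-------------
False | False | False | True
True | False | False | True
False | True | False | True
True | True | False | True
False | False | True | True
True | False | True | True
False | True | True | True
True | True | True | True
Satisfying assignment at row 1: b=False, n=False, r=False gives True.

No, it is not a contradiction.


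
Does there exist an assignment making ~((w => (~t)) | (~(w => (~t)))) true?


Check all 4 assignments over {t, w}:
t | w | φ
---------
False | False | False
True | False | False
False | True | False
True | True | False
No assignment makes the formula true.

Unsatisfiable.


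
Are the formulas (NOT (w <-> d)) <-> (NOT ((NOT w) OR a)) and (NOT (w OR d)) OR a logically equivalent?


Compare truth tables:
a | d | w | φ | ψ
-----------------
F | F | F | T | T
T | F | F | T | T
F | T | F | F | F
T | T | F | F | T
F | F | T | T | F
T | F | T | F | T
F | T | T | F | F
T | T | T | T | T
They differ at row 4 (a=T, d=T, w=F): φ=F but ψ=T.

No, they are not logically equivalent.


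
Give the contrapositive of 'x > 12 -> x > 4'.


The contrapositive of (P → Q) is (¬Q → ¬P); it is logically equivalent to the original.
Here P = 'x > 12' and Q = 'x > 4'.

If not (x > 4), then not (x > 12).


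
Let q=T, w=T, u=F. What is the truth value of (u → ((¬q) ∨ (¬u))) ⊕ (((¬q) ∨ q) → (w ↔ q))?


Substitute q=T, w=T, u=F:
¬q = F
¬u = T
(¬q) ∨ (¬u) = F ∨ T = T
u → ((¬q) ∨ (¬u)) = F → T = T
¬q = F
(¬q) ∨ q = F ∨ T = T
w ↔ q = T ↔ T = T
((¬q) ∨ q) → (w ↔ q) = T → T = T
(u → ((¬q) ∨ (¬u))) ⊕ (((¬q) ∨ q) → (w ↔ q)) = T ⊕ T = F

F


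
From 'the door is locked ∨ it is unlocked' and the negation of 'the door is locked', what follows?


Disjunctive syllogism: from (P ∨ Q) and ¬P, infer Q.
One disjunct, 'the door is locked', is ruled out; the other must hold.

it is unlocked


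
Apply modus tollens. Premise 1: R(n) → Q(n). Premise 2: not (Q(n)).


Modus tollens: from (P → Q) and ¬Q, infer ¬P.
Q = 'Q(n)' is denied; since P → Q, P must also fail.

Not (R(n)).


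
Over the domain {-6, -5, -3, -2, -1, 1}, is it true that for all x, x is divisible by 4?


Evaluate the predicate on each element: -6:F, -5:F, -3:F, -2:F, -1:F, 1:F.
Counterexample x = -6 fails the predicate.

F


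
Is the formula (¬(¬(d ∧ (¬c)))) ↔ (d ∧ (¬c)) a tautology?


Build the truth table over {c, d}:
c | d | φ
---------
F | F | T
T | F | T
F | T | T
T | T | T
Every row evaluates to true.

Yes, it is a tautology.


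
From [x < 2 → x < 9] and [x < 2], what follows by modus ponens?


Modus ponens: from (P → Q) and P, infer Q.
P = 'x < 2' is asserted, and P → Q holds, so Q follows.

x < 9.


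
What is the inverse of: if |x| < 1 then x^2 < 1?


The inverse of (P → Q) is (¬P → ¬Q). It is equivalent to the converse, not to the original.
Here P = '|x| < 1' and Q = 'x^2 < 1'.

If not (|x| < 1), then not (x^2 < 1).


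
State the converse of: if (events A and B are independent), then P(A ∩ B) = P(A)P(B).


The converse of (P → Q) is (Q → P). It is not in general equivalent to the original.
Here P = '(events A and B are independent)' and Q = 'P(A ∩ B) = P(A)P(B)'.

If P(A ∩ B) = P(A)P(B), then (events A and B are independent).


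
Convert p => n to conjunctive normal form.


Step 1: Rewrite p → n as ¬p ∨ n.

(~p) | n


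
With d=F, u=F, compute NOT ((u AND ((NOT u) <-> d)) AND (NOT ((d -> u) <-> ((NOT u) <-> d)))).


Substitute d=F, u=F:
NOT u = T
(NOT u) <-> d = T <-> F = F
u AND ((NOT u) <-> d) = F AND F = F
d -> u = F -> F = T
NOT u = T
(NOT u) <-> d = T <-> F = F
(d -> u) <-> ((NOT u) <-> d) = T <-> F = F
NOT ((d -> u) <-> ((NOT u) <-> d)) = T
(u AND ((NOT u) <-> d)) AND (NOT ((d -> u) <-> ((NOT u) <-> d))) = F AND T = F
NOT ((u AND ((NOT u) <-> d)) AND (NOT ((d -> u) <-> ((NOT u) <-> d)))) = T

T


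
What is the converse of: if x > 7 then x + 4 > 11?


The converse of (P → Q) is (Q → P). It is not in general equivalent to the original.
Here P = 'x > 7' and Q = 'x + 4 > 11'.

If x + 4 > 11, then x > 7.


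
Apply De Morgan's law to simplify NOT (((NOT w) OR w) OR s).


De Morgan: the negation of a disjunction is the conjunction of the negations.
Distribute NOT across OR, flipping it to AND, and negate each literal.

(w AND (NOT w)) AND (NOT s)


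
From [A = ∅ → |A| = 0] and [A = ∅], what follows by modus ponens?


Modus ponens: from (P → Q) and P, infer Q.
P = 'A = ∅' is asserted, and P → Q holds, so Q follows.

|A| = 0.


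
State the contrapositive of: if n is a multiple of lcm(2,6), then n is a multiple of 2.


The contrapositive of (P → Q) is (¬Q → ¬P); it is logically equivalent to the original.
Here P = 'n is a multiple of lcm(2,6)' and Q = 'n is a multiple of 2'.

If not (n is a multiple of 2), then not (n is a multiple of lcm(2,6)).


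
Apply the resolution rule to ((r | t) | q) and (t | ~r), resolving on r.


The clauses contain complementary literals r and ~r.
Resolution eliminates this pair and disjoins the remaining literals (merging duplicates).

(q | t)


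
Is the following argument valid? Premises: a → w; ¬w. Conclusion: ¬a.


This matches the form of modus tollens: the conclusion follows in every model of the premises.

Valid.


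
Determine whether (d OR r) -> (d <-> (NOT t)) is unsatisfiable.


Truth table over {d, r, t}:
d | r | t | φ
-------------
F | F | F | T
T | F | F | T
F | T | F | F
T | T | F | T
F | F | T | T
T | F | T | F
F | T | T | T
T | T | T | F
Satisfying assignment at row 1: d=F, r=F, t=F gives T.

No, it is not a contradiction.


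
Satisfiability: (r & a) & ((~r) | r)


Search for a satisfying assignment over {a, r}.
Try a=True, r=True: the formula evaluates to True.
A satisfying assignment exists.

Satisfiable.


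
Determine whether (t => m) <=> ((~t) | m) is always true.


Build the truth table over {m, t}:
m | t | φ
---------
False | False | True
True | False | True
False | True | True
True | True | True
Every row evaluates to true.

Yes, it is a tautology.


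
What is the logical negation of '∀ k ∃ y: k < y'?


Negation flips each quantifier (∀↔∃) and negates the inner predicate.
¬(∀ k ∃ y: φ) = ∃ k ∀ y: ¬φ.

∃ k ∀ y: ¬(k < y)


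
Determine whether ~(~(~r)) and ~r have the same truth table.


Compare truth tables:
r | φ | ψ
---------
False | True | True
True | False | False
The columns φ and ψ agree on every row.

Yes, they are logically equivalent.


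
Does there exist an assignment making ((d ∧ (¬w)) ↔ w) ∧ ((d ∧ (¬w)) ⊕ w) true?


Check all 4 assignments over {d, w}:
d | w | φ
---------
F | F | F
T | F | F
F | T | F
T | T | F
No assignment makes the formula true.

Unsatisfiable.


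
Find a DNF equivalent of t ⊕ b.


Step 1: t ⊕ b is true exactly when they disagree: (t ∧ ¬b) ∨ (¬t ∧ b).

(t ∧ (¬b)) ∨ ((¬t) ∧ b)


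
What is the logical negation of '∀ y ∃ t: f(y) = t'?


Negation flips each quantifier (∀↔∃) and negates the inner predicate.
¬(∀ y ∃ t: φ) = ∃ y ∀ t: ¬φ.

∃ y ∀ t: ¬(f(y) = t)


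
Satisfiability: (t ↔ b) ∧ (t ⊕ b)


Check all 4 assignments over {b, t}:
b | t | φ
---------
F | F | F
T | F | F
F | T | F
T | T | F
No assignment makes the formula true.

Unsatisfiable.


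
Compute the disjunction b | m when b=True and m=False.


Disjunction is false only when both operands are false.
Substitute: b=True, m=False.
True | False evaluates to True.

True


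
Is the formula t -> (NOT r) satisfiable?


Search for a satisfying assignment over {r, t}.
Try r=F, t=F: the formula evaluates to T.
A satisfying assignment exists.

Satisfiable.


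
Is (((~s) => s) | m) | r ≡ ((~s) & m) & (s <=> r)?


Compare truth tables:
m | r | s | φ | ψ
-----------------
False | False | False | False | False
True | False | False | True | True
False | True | False | True | False
True | True | False | True | False
False | False | True | True | False
True | False | True | True | False
False | True | True | True | False
True | True | True | True | False
They differ at row 3 (m=False, r=True, s=False): φ=True but ψ=False.

No, they are not logically equivalent.
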